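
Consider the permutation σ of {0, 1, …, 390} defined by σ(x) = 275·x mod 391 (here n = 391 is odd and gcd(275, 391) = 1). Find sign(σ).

+1

Trace 162: π^k(162) = [162, 367, 47, 22, 185, 45, 254] for k=0..6.
Cycle type of π: 16×23 + 2×11 + 1; total 35 cycles.
Σ(ℓ_i−1) = 391−35 = 356; sign = (−1)^356 = +1.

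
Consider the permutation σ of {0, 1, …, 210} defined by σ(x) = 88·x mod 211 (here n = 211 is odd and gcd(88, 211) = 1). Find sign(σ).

-1

Start at x=63: 63 → 58 → 40 → 144 → 12 → 1 → 88 → … (one orbit).
π_88 has 16 disjoint cycles with lengths [14, 14, 14, 14, 14, 14, 14, 14, 14, 14, 14, 14, 14, 14, 14, 1] on {0,…,210}.
sign(π) = (−1)^{n − #cycles} = (−1)^{211−16} = (−1)^195 = -1.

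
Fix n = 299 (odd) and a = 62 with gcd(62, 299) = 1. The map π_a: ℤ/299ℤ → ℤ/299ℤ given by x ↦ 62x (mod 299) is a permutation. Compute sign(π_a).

Orbit of 289 under x↦62x: [289, 277, 131, 49, 48, 285, 29]… (length divides ord_299(62)).
π_62 has 9 disjoint cycles with lengths [66, 66, 66, 66, 11, 11, 6, 6, 1] on {0,…,298}.
Σ(ℓ_i−1) = 299−9 = 290; sign = (−1)^290 = +1.
Check: (62/299) = +1 by Zolotarev.

+1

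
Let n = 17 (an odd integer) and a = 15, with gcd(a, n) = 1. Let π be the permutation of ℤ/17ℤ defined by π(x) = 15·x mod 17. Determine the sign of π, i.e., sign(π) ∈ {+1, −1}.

+1

Orbit of 13 under x↦15x: [13, 8, 1, 15, 4, 9, 16]… (length divides ord_17(15)).
Decompose π into cycles: lengths [8, 8, 1] (3 cycles, including the fixed point 0).
n − c = 17 − 3 = 14; sign = (−1)^14 = +1.
Check: (15/17) = +1 by Zolotarev.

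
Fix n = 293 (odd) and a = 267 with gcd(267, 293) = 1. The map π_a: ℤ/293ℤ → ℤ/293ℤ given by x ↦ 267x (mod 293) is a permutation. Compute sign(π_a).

+1

Orbit of 226 under x↦267x: [226, 277, 123, 25, 229, 199, 100]… (length divides ord_293(267)).
Decompose π into cycles: lengths [146, 146, 1] (3 cycles, including the fixed point 0).
Σ(ℓ_i−1) = 293−3 = 290; sign = (−1)^290 = +1.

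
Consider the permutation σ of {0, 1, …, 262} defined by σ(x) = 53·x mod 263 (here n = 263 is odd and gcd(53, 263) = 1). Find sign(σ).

-1

Trace 238: π^k(238) = [238, 253, 259, 51, 73, 187, 180] for k=0..6.
2 cycles of lengths [262, 1].
With 2 cycles on 263 points, sign = (−1)^{263−2} = -1.
(53|263)_J = -1 (Zolotarev's lemma cross-check).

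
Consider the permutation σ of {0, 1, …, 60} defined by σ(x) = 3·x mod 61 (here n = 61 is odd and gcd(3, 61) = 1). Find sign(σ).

Trace 9: π^k(9) = [9, 27, 20, 60, 58, 52, 34] for k=0..6.
π_3 has 7 disjoint cycles with lengths [10, 10, 10, 10, 10, 10, 1] on {0,…,60}.
With 7 cycles on 61 points, sign = (−1)^{61−7} = +1.
Via Zolotarev, sign(π_{3}) = (3|61) = +1.

+1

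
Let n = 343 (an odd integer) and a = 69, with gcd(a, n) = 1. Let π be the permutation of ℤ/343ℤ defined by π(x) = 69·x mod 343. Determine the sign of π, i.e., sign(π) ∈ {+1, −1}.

Start at x=71: 71 → 97 → 176 → 139 → 330 → 132 → 190 → … (one orbit).
10 cycles of lengths [98, 98, 98, 14, 14, 14, 2, 2, 2, 1].
n − c = 343 − 10 = 333; sign = (−1)^333 = -1.

-1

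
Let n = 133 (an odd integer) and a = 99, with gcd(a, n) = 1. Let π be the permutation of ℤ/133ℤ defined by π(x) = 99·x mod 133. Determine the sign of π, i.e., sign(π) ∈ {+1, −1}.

+1

Start at x=106: 106 → 120 → 43 → 1 → 99 → 92 → 64 → … (one orbit).
21 cycles of lengths [9, 9, 9, 9, 9, 9, 9, 9, 9, 9, 9, 9, 9, 9, 1, 1, 1, 1, 1, 1, 1].
21 cycles on 133: each ℓ→(−1)^(ℓ−1), product (−1)^112 = +1.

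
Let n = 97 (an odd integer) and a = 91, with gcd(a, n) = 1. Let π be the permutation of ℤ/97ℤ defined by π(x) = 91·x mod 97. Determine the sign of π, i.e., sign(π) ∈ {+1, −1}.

Orbit of 35 under x↦91x: [35, 81, 96, 6, 61, 22, 62]… (length divides ord_97(91)).
9 cycles of lengths [12, 12, 12, 12, 12, 12, 12, 12, 1].
With 9 cycles on 97 points, sign = (−1)^{97−9} = +1.

+1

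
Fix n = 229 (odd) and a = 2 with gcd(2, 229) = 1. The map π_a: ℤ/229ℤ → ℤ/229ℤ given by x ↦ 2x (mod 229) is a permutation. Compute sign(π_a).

-1

Orbit of 93 under x↦2x: [93, 186, 143, 57, 114, 228, 227]… (length divides ord_229(2)).
Decompose π into cycles: lengths [76, 76, 76, 1] (4 cycles, including the fixed point 0).
229 − 4 = 225 transpositions; sign(π) = (−1)^225 = -1.
Zolotarev: (2|229) = -1, matching the cycle-count sign.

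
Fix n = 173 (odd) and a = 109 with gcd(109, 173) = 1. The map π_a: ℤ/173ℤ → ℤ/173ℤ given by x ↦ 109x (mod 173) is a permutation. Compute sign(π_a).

+1

Orbit of 52 under x↦109x: [52, 132, 29, 47, 106, 136, 119]… (length divides ord_173(109)).
Cycle type of π: 43×4 + 1; total 5 cycles.
5 cycles on 173: each ℓ→(−1)^(ℓ−1), product (−1)^168 = +1.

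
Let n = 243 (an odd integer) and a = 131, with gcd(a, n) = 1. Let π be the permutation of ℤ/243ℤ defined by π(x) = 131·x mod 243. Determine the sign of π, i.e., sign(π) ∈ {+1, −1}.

-1

Trace 124: π^k(124) = [124, 206, 13, 2, 19, 59, 196] for k=0..6.
Cycle type of π: 162 + 54 + 18 + 6 + 2 + 1; total 6 cycles.
sign(π) = (−1)^{n − #cycles} = (−1)^{243−6} = (−1)^237 = -1.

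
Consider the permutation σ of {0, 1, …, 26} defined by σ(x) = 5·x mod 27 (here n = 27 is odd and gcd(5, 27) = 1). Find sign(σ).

-1

Orbit of 11 under x↦5x: [11, 1, 5, 25, 17, 4, 20]… (length divides ord_27(5)).
Cycle lengths of π_5 on ℤ/27ℤ: [18, 6, 2, 1]; 4 cycles in total.
sign(π) = (−1)^{n − #cycles} = (−1)^{27−4} = (−1)^23 = -1.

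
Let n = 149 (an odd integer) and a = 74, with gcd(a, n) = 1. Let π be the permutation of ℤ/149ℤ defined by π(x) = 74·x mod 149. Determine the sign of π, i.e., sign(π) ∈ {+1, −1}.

Trace 83: π^k(83) = [83, 33, 58, 120, 89, 30, 134] for k=0..6.
Cycle lengths of π_74 on ℤ/149ℤ: [148, 1]; 2 cycles in total.
149 − 2 = 147 transpositions; sign(π) = (−1)^147 = -1.
Zolotarev: (74|149) = -1, matching the cycle-count sign.

-1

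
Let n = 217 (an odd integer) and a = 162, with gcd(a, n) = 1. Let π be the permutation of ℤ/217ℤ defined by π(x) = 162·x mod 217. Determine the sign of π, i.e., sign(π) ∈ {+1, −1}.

Start at x=1: 1 → 162 → 204 → 64 → 169 → 36 → 190 → … (one orbit).
π_162 has 21 disjoint cycles with lengths [15, 15, 15, 15, 15, 15, 15, 15, 15, 15, 15, 15, 15, 15, 1, 1, 1, 1, 1, 1, 1] on {0,…,216}.
n − c = 217 − 21 = 196; sign = (−1)^196 = +1.

+1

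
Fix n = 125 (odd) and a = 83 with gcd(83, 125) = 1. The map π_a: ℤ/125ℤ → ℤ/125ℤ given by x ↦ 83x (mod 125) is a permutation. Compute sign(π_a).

-1

Trace 68: π^k(68) = [68, 19, 77, 16, 78, 99, 92] for k=0..6.
4 cycles of lengths [100, 20, 4, 1].
Σ(ℓ_i−1) = 125−4 = 121; sign = (−1)^121 = -1.
Zolotarev: (83|125) = -1, matching the cycle-count sign.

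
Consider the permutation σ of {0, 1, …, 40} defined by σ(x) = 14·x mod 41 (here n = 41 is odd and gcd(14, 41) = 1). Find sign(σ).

-1

Start at x=3: 3 → 1 → 14 → 32 → 38 → 40 → 27 → … (one orbit).
Cycle lengths of π_14 on ℤ/41ℤ: [8, 8, 8, 8, 8, 1]; 6 cycles in total.
With 6 cycles on 41 points, sign = (−1)^{41−6} = -1.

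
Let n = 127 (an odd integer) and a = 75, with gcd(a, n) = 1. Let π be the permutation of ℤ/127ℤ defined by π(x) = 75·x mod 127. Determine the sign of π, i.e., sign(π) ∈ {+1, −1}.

Trace 19: π^k(19) = [19, 28, 68, 20, 103, 105, 1] for k=0..6.
8 cycles of lengths [18, 18, 18, 18, 18, 18, 18, 1].
With 8 cycles on 127 points, sign = (−1)^{127−8} = -1.

-1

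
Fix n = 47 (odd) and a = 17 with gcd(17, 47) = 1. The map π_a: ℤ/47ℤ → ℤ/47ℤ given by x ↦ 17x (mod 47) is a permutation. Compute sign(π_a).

+1

Trace 2: π^k(2) = [2, 34, 14, 3, 4, 21, 28] for k=0..6.
3 cycles of lengths [23, 23, 1].
3 cycles on 47: each ℓ→(−1)^(ℓ−1), product (−1)^44 = +1.
The Jacobi symbol (17|47) = +1 (Zolotarev) agrees.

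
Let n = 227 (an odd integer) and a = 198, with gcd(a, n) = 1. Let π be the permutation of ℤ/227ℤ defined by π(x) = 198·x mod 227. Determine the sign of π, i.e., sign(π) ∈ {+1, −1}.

-1

Trace 96: π^k(96) = [96, 167, 151, 161, 98, 109, 17] for k=0..6.
Decompose π into cycles: lengths [226, 1] (2 cycles, including the fixed point 0).
With 2 cycles on 227 points, sign = (−1)^{227−2} = -1.
Zolotarev: (198|227) = -1, matching the cycle-count sign.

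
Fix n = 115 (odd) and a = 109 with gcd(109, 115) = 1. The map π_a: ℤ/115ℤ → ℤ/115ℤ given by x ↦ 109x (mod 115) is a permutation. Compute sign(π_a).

-1

Start at x=16: 16 → 19 → 1 → 109 → 36 → 14 → 31 → … (one orbit).
π_109 has 8 disjoint cycles with lengths [22, 22, 22, 22, 22, 2, 2, 1] on {0,…,114}.
sign(π) = (−1)^{n − #cycles} = (−1)^{115−8} = (−1)^107 = -1.
(109|115)_J = -1 (Zolotarev's lemma cross-check).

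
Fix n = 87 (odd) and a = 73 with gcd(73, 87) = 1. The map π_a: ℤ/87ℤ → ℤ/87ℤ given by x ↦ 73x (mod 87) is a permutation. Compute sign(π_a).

-1

Orbit of 76 under x↦73x: [76, 67, 19, 82, 70, 64, 61]… (length divides ord_87(73)).
Decompose π into cycles: lengths [28, 28, 28, 1, 1, 1] (6 cycles, including the fixed point 0).
6 cycles on 87: each ℓ→(−1)^(ℓ−1), product (−1)^81 = -1.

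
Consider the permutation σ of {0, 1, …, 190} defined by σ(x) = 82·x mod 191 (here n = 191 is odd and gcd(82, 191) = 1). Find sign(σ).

-1

Trace 39: π^k(39) = [39, 142, 184, 190, 109, 152, 49] for k=0..6.
π_82 has 20 disjoint cycles with lengths [10, 10, 10, 10, 10, 10, 10, 10, 10, 10, 10, 10, 10, 10, 10, 10, 10, 10, 10, 1] on {0,…,190}.
sign(π) = (−1)^{n − #cycles} = (−1)^{191−20} = (−1)^171 = -1.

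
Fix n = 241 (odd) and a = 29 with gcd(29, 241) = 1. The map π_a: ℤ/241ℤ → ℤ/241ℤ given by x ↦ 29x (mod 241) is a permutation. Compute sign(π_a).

Orbit of 187 under x↦29x: [187, 121, 135, 59, 24, 214, 181]… (length divides ord_241(29)).
Decompose π into cycles: lengths [120, 120, 1] (3 cycles, including the fixed point 0).
241 − 3 = 238 transpositions; sign(π) = (−1)^238 = +1.
Zolotarev: (29|241) = +1, matching the cycle-count sign.

+1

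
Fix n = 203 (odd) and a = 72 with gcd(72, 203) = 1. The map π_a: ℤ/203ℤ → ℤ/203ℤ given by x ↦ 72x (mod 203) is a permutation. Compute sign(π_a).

Trace 46: π^k(46) = [46, 64, 142, 74, 50, 149, 172] for k=0..6.
Cycle lengths of π_72 on ℤ/203ℤ: [84, 84, 28, 3, 3, 1]; 6 cycles in total.
n − c = 203 − 6 = 197; sign = (−1)^197 = -1.
(72|203)_J = -1 (Zolotarev's lemma cross-check).

-1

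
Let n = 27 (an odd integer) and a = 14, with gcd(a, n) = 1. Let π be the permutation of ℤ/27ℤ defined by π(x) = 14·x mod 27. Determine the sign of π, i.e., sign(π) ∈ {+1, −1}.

-1

Orbit of 14 under x↦14x: [14, 7, 17, 22, 11, 19, 23]… (length divides ord_27(14)).
Cycle lengths of π_14 on ℤ/27ℤ: [18, 6, 2, 1]; 4 cycles in total.
4 cycles on 27: each ℓ→(−1)^(ℓ−1), product (−1)^23 = -1.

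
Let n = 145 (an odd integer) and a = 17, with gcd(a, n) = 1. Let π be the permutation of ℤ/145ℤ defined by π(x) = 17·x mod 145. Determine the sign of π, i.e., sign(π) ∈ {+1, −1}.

Orbit of 128 under x↦17x: [128, 1, 17, 144]… (length divides ord_145(17)).
Cycle type of π: 4×36 + 1; total 37 cycles.
Σ(ℓ_i−1) = 145−37 = 108; sign = (−1)^108 = +1.
(17|145)_J = +1 (Zolotarev's lemma cross-check).

+1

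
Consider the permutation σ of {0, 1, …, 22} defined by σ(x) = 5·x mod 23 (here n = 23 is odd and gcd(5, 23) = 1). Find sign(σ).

Orbit of 19 under x↦5x: [19, 3, 15, 6, 7, 12, 14]… (length divides ord_23(5)).
2 cycles of lengths [22, 1].
Σ(ℓ_i−1) = 23−2 = 21; sign = (−1)^21 = -1.
Check: (5/23) = -1 by Zolotarev.

-1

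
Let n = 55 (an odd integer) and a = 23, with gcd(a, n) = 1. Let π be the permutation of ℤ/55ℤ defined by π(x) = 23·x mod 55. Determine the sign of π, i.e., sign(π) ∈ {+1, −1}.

-1

Trace 23: π^k(23) = [23, 34, 12, 1] for k=0..3.
22 cycles of lengths [4, 4, 4, 4, 4, 4, 4, 4, 4, 4, 4, 1, 1, 1, 1, 1, 1, 1, 1, 1, 1, 1].
With 22 cycles on 55 points, sign = (−1)^{55−22} = -1.
The Jacobi symbol (23|55) = -1 (Zolotarev) agrees.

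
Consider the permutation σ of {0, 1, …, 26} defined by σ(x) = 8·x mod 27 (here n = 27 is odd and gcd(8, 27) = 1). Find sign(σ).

Orbit of 19 under x↦8x: [19, 17, 1, 8, 10, 26]… (length divides ord_27(8)).
Cycle type of π: 6×3 + 2×4 + 1; total 8 cycles.
sign(π) = (−1)^{n − #cycles} = (−1)^{27−8} = (−1)^19 = -1.
Zolotarev: (8|27) = -1, matching the cycle-count sign.

-1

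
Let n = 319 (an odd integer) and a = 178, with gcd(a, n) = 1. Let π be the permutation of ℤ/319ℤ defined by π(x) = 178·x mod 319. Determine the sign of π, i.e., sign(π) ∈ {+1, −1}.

Orbit of 181 under x↦178x: [181, 318, 141, 216, 168, 237, 78]… (length divides ord_319(178)).
Decompose π into cycles: lengths [70, 70, 70, 70, 14, 14, 10, 1] (8 cycles, including the fixed point 0).
8 cycles on 319: each ℓ→(−1)^(ℓ−1), product (−1)^311 = -1.

-1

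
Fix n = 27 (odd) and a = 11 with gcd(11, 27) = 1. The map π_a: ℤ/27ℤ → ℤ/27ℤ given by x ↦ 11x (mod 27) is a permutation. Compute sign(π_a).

Start at x=19: 19 → 20 → 4 → 17 → 25 → 5 → 1 → … (one orbit).
The orbit structure of x ↦ 11x mod 27: 4 orbits of sizes [18, 6, 2, 1].
Σ(ℓ_i−1) = 27−4 = 23; sign = (−1)^23 = -1.

-1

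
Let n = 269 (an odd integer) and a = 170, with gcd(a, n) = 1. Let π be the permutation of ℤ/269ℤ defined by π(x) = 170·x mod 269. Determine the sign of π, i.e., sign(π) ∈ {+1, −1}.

Orbit of 96 under x↦170x: [96, 180, 203, 78, 79, 249, 97]… (length divides ord_269(170)).
Cycle type of π: 134×2 + 1; total 3 cycles.
3 cycles on 269: each ℓ→(−1)^(ℓ−1), product (−1)^266 = +1.
Zolotarev: (170|269) = +1, matching the cycle-count sign.

+1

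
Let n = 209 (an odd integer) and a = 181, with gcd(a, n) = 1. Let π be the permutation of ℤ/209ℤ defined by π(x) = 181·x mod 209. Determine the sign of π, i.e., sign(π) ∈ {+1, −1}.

Trace 185: π^k(185) = [185, 45, 203, 168, 103, 42, 78] for k=0..6.
6 cycles of lengths [90, 90, 18, 5, 5, 1].
209 − 6 = 203 transpositions; sign(π) = (−1)^203 = -1.

-1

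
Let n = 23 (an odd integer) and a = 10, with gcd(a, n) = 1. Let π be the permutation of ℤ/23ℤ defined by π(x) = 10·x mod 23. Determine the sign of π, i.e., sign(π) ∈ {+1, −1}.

Orbit of 17 under x↦10x: [17, 9, 21, 3, 7, 1, 10]… (length divides ord_23(10)).
Cycle type of π: 22 + 1; total 2 cycles.
n − c = 23 − 2 = 21; sign = (−1)^21 = -1.

-1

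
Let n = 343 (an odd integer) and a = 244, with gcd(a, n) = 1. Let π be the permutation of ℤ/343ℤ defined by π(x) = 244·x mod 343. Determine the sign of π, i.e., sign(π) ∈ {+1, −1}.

Start at x=97: 97 → 1 → 244 → 197 → 48 → 50 → 195 → … (one orbit).
Decompose π into cycles: lengths [14, 14, 14, 14, 14, 14, 14, 14, 14, 14, 14, 14, 14, 14, 14, 14, 14, 14, 14, 14, 14, 2, 2, 2, 2, 2, 2, 2, 2, 2, 2, 2, 2, 2, 2, 2, 2, 2, 2, 2, 2, 2, 2, 2, 2, 1] (46 cycles, including the fixed point 0).
sign(π) = (−1)^{n − #cycles} = (−1)^{343−46} = (−1)^297 = -1.
The Jacobi symbol (244|343) = -1 (Zolotarev) agrees.

-1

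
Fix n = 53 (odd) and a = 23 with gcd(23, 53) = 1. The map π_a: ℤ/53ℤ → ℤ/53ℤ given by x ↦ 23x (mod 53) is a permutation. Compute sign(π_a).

-1

Start at x=23: 23 → 52 → 30 → 1 → 23 (one orbit).
The orbit structure of x ↦ 23x mod 53: 14 orbits of sizes [4, 4, 4, 4, 4, 4, 4, 4, 4, 4, 4, 4, 4, 1].
53 − 14 = 39 transpositions; sign(π) = (−1)^39 = -1.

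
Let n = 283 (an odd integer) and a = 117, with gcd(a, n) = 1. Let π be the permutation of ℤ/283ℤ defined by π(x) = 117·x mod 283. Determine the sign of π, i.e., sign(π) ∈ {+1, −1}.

+1

Trace 130: π^k(130) = [130, 211, 66, 81, 138, 15, 57] for k=0..6.
3 cycles of lengths [141, 141, 1].
n − c = 283 − 3 = 280; sign = (−1)^280 = +1.
Zolotarev: (117|283) = +1, matching the cycle-count sign.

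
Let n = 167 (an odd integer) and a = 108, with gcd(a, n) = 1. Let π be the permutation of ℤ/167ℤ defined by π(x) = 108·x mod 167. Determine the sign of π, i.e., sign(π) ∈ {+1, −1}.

Orbit of 114 under x↦108x: [114, 121, 42, 27, 77, 133, 2]… (length divides ord_167(108)).
Cycle lengths of π_108 on ℤ/167ℤ: [83, 83, 1]; 3 cycles in total.
3 cycles on 167: each ℓ→(−1)^(ℓ−1), product (−1)^164 = +1.

+1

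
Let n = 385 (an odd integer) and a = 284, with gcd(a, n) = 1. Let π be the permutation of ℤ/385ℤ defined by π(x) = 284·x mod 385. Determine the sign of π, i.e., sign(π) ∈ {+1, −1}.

Orbit of 361 under x↦284x: [361, 114, 36, 214, 331, 64, 81]… (length divides ord_385(284)).
Cycle lengths of π_284 on ℤ/385ℤ: [30, 30, 30, 30, 30, 30, 30, 30, 15, 15, 15, 15, 10, 10, 10, 10, 6, 6, 6, 6, 5, 5, 3, 3, 2, 2, 1]; 27 cycles in total.
385 − 27 = 358 transpositions; sign(π) = (−1)^358 = +1.

+1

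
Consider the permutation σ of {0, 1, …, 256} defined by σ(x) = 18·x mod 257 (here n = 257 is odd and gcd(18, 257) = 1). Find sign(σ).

+1

Orbit of 122 under x↦18x: [122, 140, 207, 128, 248, 95, 168]… (length divides ord_257(18)).
The orbit structure of x ↦ 18x mod 257: 3 orbits of sizes [128, 128, 1].
3 cycles on 257: each ℓ→(−1)^(ℓ−1), product (−1)^254 = +1.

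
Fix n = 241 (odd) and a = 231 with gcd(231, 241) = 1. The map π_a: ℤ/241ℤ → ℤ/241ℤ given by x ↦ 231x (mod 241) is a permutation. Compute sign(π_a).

Start at x=98: 98 → 225 → 160 → 87 → 94 → 24 → 1 → … (one orbit).
Cycle lengths of π_231 on ℤ/241ℤ: [15, 15, 15, 15, 15, 15, 15, 15, 15, 15, 15, 15, 15, 15, 15, 15, 1]; 17 cycles in total.
With 17 cycles on 241 points, sign = (−1)^{241−17} = +1.
(231|241)_J = +1 (Zolotarev's lemma cross-check).

+1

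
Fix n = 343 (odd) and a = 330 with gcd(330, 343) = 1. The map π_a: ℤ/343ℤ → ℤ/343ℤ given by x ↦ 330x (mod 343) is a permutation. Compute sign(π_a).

Trace 267: π^k(267) = [267, 302, 190, 274, 211, 1, 330] for k=0..6.
π_330 has 19 disjoint cycles with lengths [49, 49, 49, 49, 49, 49, 7, 7, 7, 7, 7, 7, 1, 1, 1, 1, 1, 1, 1] on {0,…,342}.
With 19 cycles on 343 points, sign = (−1)^{343−19} = +1.

+1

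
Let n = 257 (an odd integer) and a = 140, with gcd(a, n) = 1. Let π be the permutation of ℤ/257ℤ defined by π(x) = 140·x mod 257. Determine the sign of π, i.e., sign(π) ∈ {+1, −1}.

+1

Trace 190: π^k(190) = [190, 129, 70, 34, 134, 256, 117] for k=0..6.
Cycle type of π: 64×4 + 1; total 5 cycles.
5 cycles on 257: each ℓ→(−1)^(ℓ−1), product (−1)^252 = +1.
Check: (140/257) = +1 by Zolotarev.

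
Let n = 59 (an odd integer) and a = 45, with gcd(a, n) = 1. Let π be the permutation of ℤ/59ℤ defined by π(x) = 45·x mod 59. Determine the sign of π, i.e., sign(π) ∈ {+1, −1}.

+1

Orbit of 16 under x↦45x: [16, 12, 9, 51, 53, 25, 4]… (length divides ord_59(45)).
The orbit structure of x ↦ 45x mod 59: 3 orbits of sizes [29, 29, 1].
With 3 cycles on 59 points, sign = (−1)^{59−3} = +1.
(45|59)_J = +1 (Zolotarev's lemma cross-check).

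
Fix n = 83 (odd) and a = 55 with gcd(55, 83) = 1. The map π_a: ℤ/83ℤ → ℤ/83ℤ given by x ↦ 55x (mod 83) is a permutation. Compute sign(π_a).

Start at x=67: 67 → 33 → 72 → 59 → 8 → 25 → 47 → … (one orbit).
π_55 has 2 disjoint cycles with lengths [82, 1] on {0,…,82}.
n − c = 83 − 2 = 81; sign = (−1)^81 = -1.

-1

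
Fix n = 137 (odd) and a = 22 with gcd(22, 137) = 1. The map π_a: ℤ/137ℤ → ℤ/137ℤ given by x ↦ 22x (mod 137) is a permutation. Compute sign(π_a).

Orbit of 136 under x↦22x: [136, 115, 64, 38, 14, 34, 63]… (length divides ord_137(22)).
The orbit structure of x ↦ 22x mod 137: 5 orbits of sizes [34, 34, 34, 34, 1].
n − c = 137 − 5 = 132; sign = (−1)^132 = +1.
Check: (22/137) = +1 by Zolotarev.

+1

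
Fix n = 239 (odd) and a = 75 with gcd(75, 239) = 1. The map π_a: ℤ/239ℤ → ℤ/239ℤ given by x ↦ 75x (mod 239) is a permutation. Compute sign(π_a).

+1

Trace 128: π^k(128) = [128, 40, 132, 101, 166, 22, 216] for k=0..6.
π_75 has 15 disjoint cycles with lengths [17, 17, 17, 17, 17, 17, 17, 17, 17, 17, 17, 17, 17, 17, 1] on {0,…,238}.
With 15 cycles on 239 points, sign = (−1)^{239−15} = +1.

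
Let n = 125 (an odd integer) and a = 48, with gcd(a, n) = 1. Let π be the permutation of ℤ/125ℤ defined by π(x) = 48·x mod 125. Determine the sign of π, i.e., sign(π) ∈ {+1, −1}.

-1

Trace 83: π^k(83) = [83, 109, 107, 11, 28, 94, 12] for k=0..6.
The orbit structure of x ↦ 48x mod 125: 4 orbits of sizes [100, 20, 4, 1].
4 cycles on 125: each ℓ→(−1)^(ℓ−1), product (−1)^121 = -1.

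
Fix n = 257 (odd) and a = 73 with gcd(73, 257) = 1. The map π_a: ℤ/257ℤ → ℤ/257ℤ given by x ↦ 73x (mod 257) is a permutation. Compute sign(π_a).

+1

Start at x=246: 246 → 225 → 234 → 120 → 22 → 64 → 46 → … (one orbit).
Decompose π into cycles: lengths [64, 64, 64, 64, 1] (5 cycles, including the fixed point 0).
sign(π) = (−1)^{n − #cycles} = (−1)^{257−5} = (−1)^252 = +1.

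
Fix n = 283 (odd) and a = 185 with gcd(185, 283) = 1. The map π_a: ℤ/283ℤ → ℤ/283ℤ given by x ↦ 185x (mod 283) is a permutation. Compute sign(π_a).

+1

Orbit of 155 under x↦185x: [155, 92, 40, 42, 129, 93, 225]… (length divides ord_283(185)).
3 cycles of lengths [141, 141, 1].
sign(π) = (−1)^{n − #cycles} = (−1)^{283−3} = (−1)^280 = +1.
Zolotarev: (185|283) = +1, matching the cycle-count sign.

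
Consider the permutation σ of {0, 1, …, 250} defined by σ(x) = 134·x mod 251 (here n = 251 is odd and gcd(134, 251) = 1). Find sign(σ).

Orbit of 201 under x↦134x: [201, 77, 27, 104, 131, 235, 115]… (length divides ord_251(134)).
Cycle lengths of π_134 on ℤ/251ℤ: [250, 1]; 2 cycles in total.
251 − 2 = 249 transpositions; sign(π) = (−1)^249 = -1.
Zolotarev: (134|251) = -1, matching the cycle-count sign.

-1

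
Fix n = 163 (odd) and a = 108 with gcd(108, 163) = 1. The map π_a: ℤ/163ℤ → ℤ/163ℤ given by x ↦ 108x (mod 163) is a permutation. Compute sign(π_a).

-1

Start at x=143: 143 → 122 → 136 → 18 → 151 → 8 → 49 → … (one orbit).
Cycle lengths of π_108 on ℤ/163ℤ: [162, 1]; 2 cycles in total.
With 2 cycles on 163 points, sign = (−1)^{163−2} = -1.
The Jacobi symbol (108|163) = -1 (Zolotarev) agrees.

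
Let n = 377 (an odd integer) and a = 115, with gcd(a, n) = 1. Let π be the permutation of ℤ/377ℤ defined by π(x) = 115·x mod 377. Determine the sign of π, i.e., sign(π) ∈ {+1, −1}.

-1

Orbit of 88 under x↦115x: [88, 318, 1, 115, 30, 57, 146]… (length divides ord_377(115)).
Cycle lengths of π_115 on ℤ/377ℤ: [12, 12, 12, 12, 12, 12, 12, 12, 12, 12, 12, 12, 12, 12, 12, 12, 12, 12, 12, 12, 12, 12, 12, 12, 12, 12, 12, 12, 12, 2, 2, 2, 2, 2, 2, 2, 2, 2, 2, 2, 2, 2, 2, 1]; 44 cycles in total.
377 − 44 = 333 transpositions; sign(π) = (−1)^333 = -1.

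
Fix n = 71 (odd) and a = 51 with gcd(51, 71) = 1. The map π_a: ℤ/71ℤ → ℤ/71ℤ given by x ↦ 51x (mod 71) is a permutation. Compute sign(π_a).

Trace 26: π^k(26) = [26, 48, 34, 30, 39, 1, 51] for k=0..6.
Decompose π into cycles: lengths [14, 14, 14, 14, 14, 1] (6 cycles, including the fixed point 0).
Σ(ℓ_i−1) = 71−6 = 65; sign = (−1)^65 = -1.

-1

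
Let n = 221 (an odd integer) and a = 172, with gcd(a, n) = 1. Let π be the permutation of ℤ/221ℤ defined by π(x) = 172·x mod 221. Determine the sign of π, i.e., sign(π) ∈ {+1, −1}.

Start at x=118: 118 → 185 → 217 → 196 → 120 → 87 → 157 → … (one orbit).
Decompose π into cycles: lengths [24, 24, 24, 24, 24, 24, 24, 24, 8, 8, 3, 3, 3, 3, 1] (15 cycles, including the fixed point 0).
With 15 cycles on 221 points, sign = (−1)^{221−15} = +1.

+1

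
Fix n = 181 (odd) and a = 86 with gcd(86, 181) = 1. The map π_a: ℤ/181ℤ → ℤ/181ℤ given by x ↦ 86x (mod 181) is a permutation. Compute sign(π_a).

-1

Start at x=154: 154 → 31 → 132 → 130 → 139 → 8 → 145 → … (one orbit).
π_86 has 4 disjoint cycles with lengths [60, 60, 60, 1] on {0,…,180}.
sign(π) = (−1)^{n − #cycles} = (−1)^{181−4} = (−1)^177 = -1.
Check: (86/181) = -1 by Zolotarev.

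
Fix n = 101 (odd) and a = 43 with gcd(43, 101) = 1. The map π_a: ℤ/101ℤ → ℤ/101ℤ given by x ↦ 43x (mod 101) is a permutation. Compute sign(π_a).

+1

Start at x=65: 65 → 68 → 96 → 88 → 47 → 1 → 43 → … (one orbit).
3 cycles of lengths [50, 50, 1].
Σ(ℓ_i−1) = 101−3 = 98; sign = (−1)^98 = +1.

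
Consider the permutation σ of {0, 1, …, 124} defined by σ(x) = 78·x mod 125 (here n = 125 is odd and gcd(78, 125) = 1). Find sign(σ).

-1

Start at x=14: 14 → 92 → 51 → 103 → 34 → 27 → 106 → … (one orbit).
The orbit structure of x ↦ 78x mod 125: 4 orbits of sizes [100, 20, 4, 1].
125 − 4 = 121 transpositions; sign(π) = (−1)^121 = -1.
The Jacobi symbol (78|125) = -1 (Zolotarev) agrees.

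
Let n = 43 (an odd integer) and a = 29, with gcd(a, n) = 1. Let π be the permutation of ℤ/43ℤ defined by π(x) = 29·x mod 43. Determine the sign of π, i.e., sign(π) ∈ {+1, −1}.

Trace 40: π^k(40) = [40, 42, 14, 19, 35, 26, 23] for k=0..6.
2 cycles of lengths [42, 1].
n − c = 43 − 2 = 41; sign = (−1)^41 = -1.
Check: (29/43) = -1 by Zolotarev.

-1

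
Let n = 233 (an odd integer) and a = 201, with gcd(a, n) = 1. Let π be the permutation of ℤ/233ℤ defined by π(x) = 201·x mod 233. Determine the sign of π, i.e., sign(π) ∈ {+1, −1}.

+1

Trace 38: π^k(38) = [38, 182, 1, 201, 92, 85, 76] for k=0..6.
The orbit structure of x ↦ 201x mod 233: 5 orbits of sizes [58, 58, 58, 58, 1].
Σ(ℓ_i−1) = 233−5 = 228; sign = (−1)^228 = +1.
The Jacobi symbol (201|233) = +1 (Zolotarev) agrees.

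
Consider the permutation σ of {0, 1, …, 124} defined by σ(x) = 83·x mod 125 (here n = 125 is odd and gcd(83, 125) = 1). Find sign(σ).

Start at x=77: 77 → 16 → 78 → 99 → 92 → 11 → 38 → … (one orbit).
Cycle type of π: 100 + 20 + 4 + 1; total 4 cycles.
With 4 cycles on 125 points, sign = (−1)^{125−4} = -1.

-1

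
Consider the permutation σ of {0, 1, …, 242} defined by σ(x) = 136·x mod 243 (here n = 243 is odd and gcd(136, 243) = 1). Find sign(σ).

Start at x=190: 190 → 82 → 217 → 109 → 1 → 136 → 28 → … (one orbit).
π_136 has 63 disjoint cycles with lengths [9, 9, 9, 9, 9, 9, 9, 9, 9, 9, 9, 9, 9, 9, 9, 9, 9, 9, 3, 3, 3, 3, 3, 3, 3, 3, 3, 3, 3, 3, 3, 3, 3, 3, 3, 3, 1, 1, 1, 1, 1, 1, 1, 1, 1, 1, 1, 1, 1, 1, 1, 1, 1, 1, 1, 1, 1, 1, 1, 1, 1, 1, 1] on {0,…,242}.
243 − 63 = 180 transpositions; sign(π) = (−1)^180 = +1.

+1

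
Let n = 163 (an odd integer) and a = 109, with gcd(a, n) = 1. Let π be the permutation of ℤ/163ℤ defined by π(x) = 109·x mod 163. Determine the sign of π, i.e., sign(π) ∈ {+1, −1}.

Trace 142: π^k(142) = [142, 156, 52, 126, 42, 14, 59] for k=0..6.
Cycle lengths of π_109 on ℤ/163ℤ: [162, 1]; 2 cycles in total.
Σ(ℓ_i−1) = 163−2 = 161; sign = (−1)^161 = -1.

-1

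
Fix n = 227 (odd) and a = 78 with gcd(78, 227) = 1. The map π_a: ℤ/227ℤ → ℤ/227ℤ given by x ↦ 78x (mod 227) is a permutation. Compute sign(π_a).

+1

Trace 207: π^k(207) = [207, 29, 219, 57, 133, 159, 144] for k=0..6.
Cycle type of π: 113×2 + 1; total 3 cycles.
3 cycles on 227: each ℓ→(−1)^(ℓ−1), product (−1)^224 = +1.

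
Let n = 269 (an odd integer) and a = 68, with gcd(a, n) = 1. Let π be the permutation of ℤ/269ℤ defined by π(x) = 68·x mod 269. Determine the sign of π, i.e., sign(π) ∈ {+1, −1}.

-1

Trace 180: π^k(180) = [180, 135, 34, 160, 120, 90, 202] for k=0..6.
The orbit structure of x ↦ 68x mod 269: 2 orbits of sizes [268, 1].
269 − 2 = 267 transpositions; sign(π) = (−1)^267 = -1.
Zolotarev: (68|269) = -1, matching the cycle-count sign.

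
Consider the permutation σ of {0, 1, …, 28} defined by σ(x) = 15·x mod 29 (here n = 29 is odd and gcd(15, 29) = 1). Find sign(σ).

Orbit of 5 under x↦15x: [5, 17, 23, 26, 13, 21, 25]… (length divides ord_29(15)).
Cycle type of π: 28 + 1; total 2 cycles.
sign(π) = (−1)^{n − #cycles} = (−1)^{29−2} = (−1)^27 = -1.
Via Zolotarev, sign(π_{15}) = (15|29) = -1.

-1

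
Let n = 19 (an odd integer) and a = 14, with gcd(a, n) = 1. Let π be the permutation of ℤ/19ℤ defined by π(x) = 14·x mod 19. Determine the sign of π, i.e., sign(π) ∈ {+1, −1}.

-1

Orbit of 16 under x↦14x: [16, 15, 1, 14, 6, 8, 17]… (length divides ord_19(14)).
Cycle type of π: 18 + 1; total 2 cycles.
19 − 2 = 17 transpositions; sign(π) = (−1)^17 = -1.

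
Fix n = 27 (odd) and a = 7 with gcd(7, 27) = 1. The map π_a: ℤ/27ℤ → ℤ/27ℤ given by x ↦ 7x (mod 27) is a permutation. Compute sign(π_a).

Start at x=7: 7 → 22 → 19 → 25 → 13 → 10 → 16 → … (one orbit).
7 cycles of lengths [9, 9, 3, 3, 1, 1, 1].
27 − 7 = 20 transpositions; sign(π) = (−1)^20 = +1.

+1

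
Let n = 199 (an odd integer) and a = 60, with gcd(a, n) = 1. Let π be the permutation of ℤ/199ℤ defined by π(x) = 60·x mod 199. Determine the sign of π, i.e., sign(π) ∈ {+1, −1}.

-1

Start at x=62: 62 → 138 → 121 → 96 → 188 → 136 → 1 → … (one orbit).
Cycle lengths of π_60 on ℤ/199ℤ: [22, 22, 22, 22, 22, 22, 22, 22, 22, 1]; 10 cycles in total.
Σ(ℓ_i−1) = 199−10 = 189; sign = (−1)^189 = -1.
(60|199)_J = -1 (Zolotarev's lemma cross-check).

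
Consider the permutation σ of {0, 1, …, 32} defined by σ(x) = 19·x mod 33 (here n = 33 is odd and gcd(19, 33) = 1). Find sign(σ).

Start at x=13: 13 → 16 → 7 → 1 → 19 → 31 → 28 → … (one orbit).
Cycle type of π: 10×3 + 1×3; total 6 cycles.
With 6 cycles on 33 points, sign = (−1)^{33−6} = -1.
Check: (19/33) = -1 by Zolotarev.

-1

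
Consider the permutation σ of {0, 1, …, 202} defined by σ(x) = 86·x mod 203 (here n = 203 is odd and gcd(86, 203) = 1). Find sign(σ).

+1

Start at x=88: 88 → 57 → 30 → 144 → 1 → 86 → 88 (one orbit).
Cycle type of π: 6×28 + 3×2 + 2×14 + 1; total 45 cycles.
sign(π) = (−1)^{n − #cycles} = (−1)^{203−45} = (−1)^158 = +1.
Zolotarev: (86|203) = +1, matching the cycle-count sign.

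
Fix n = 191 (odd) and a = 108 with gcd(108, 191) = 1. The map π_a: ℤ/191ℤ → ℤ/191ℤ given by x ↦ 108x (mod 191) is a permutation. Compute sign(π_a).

Trace 128: π^k(128) = [128, 72, 136, 172, 49, 135, 64] for k=0..6.
3 cycles of lengths [95, 95, 1].
Σ(ℓ_i−1) = 191−3 = 188; sign = (−1)^188 = +1.

+1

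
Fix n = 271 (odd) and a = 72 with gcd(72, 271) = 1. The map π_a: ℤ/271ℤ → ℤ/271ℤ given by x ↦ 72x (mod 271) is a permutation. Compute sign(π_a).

Start at x=69: 69 → 90 → 247 → 169 → 244 → 224 → 139 → … (one orbit).
Cycle type of π: 45×6 + 1; total 7 cycles.
Σ(ℓ_i−1) = 271−7 = 264; sign = (−1)^264 = +1.

+1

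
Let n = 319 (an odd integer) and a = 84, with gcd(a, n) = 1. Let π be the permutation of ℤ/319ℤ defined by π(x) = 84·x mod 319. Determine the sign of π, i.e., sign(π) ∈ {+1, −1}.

Start at x=136: 136 → 259 → 64 → 272 → 199 → 128 → 225 → … (one orbit).
The orbit structure of x ↦ 84x mod 319: 5 orbits of sizes [140, 140, 28, 10, 1].
With 5 cycles on 319 points, sign = (−1)^{319−5} = +1.
Via Zolotarev, sign(π_{84}) = (84|319) = +1.

+1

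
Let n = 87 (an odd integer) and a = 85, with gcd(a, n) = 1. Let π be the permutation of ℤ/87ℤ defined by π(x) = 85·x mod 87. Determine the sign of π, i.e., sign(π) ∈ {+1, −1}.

Orbit of 40 under x↦85x: [40, 7, 73, 28, 31, 25, 37]… (length divides ord_87(85)).
6 cycles of lengths [28, 28, 28, 1, 1, 1].
87 − 6 = 81 transpositions; sign(π) = (−1)^81 = -1.
Via Zolotarev, sign(π_{85}) = (85|87) = -1.

-1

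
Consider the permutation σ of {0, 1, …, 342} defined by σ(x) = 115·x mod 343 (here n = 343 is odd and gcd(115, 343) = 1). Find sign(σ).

-1

Start at x=274: 274 → 297 → 198 → 132 → 88 → 173 → 1 → … (one orbit).
π_115 has 4 disjoint cycles with lengths [294, 42, 6, 1] on {0,…,342}.
n − c = 343 − 4 = 339; sign = (−1)^339 = -1.
Via Zolotarev, sign(π_{115}) = (115|343) = -1.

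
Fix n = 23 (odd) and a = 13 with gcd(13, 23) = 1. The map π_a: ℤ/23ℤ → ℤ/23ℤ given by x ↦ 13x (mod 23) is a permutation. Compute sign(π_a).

Start at x=9: 9 → 2 → 3 → 16 → 1 → 13 → 8 → … (one orbit).
Cycle lengths of π_13 on ℤ/23ℤ: [11, 11, 1]; 3 cycles in total.
3 cycles on 23: each ℓ→(−1)^(ℓ−1), product (−1)^20 = +1.
Zolotarev: (13|23) = +1, matching the cycle-count sign.

+1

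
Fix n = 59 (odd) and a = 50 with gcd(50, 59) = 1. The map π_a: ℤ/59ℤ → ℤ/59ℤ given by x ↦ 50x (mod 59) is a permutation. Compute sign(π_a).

Start at x=25: 25 → 11 → 19 → 6 → 5 → 14 → 51 → … (one orbit).
The orbit structure of x ↦ 50x mod 59: 2 orbits of sizes [58, 1].
n − c = 59 − 2 = 57; sign = (−1)^57 = -1.

-1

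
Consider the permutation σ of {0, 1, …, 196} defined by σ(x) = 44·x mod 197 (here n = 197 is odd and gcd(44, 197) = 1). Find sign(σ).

Orbit of 90 under x↦44x: [90, 20, 92, 108, 24, 71, 169]… (length divides ord_197(44)).
Decompose π into cycles: lengths [196, 1] (2 cycles, including the fixed point 0).
197 − 2 = 195 transpositions; sign(π) = (−1)^195 = -1.
The Jacobi symbol (44|197) = -1 (Zolotarev) agrees.

-1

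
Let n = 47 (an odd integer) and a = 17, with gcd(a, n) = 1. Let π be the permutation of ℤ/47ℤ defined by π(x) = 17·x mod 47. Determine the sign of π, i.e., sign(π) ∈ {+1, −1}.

Start at x=4: 4 → 21 → 28 → 6 → 8 → 42 → 9 → … (one orbit).
π_17 has 3 disjoint cycles with lengths [23, 23, 1] on {0,…,46}.
sign(π) = (−1)^{n − #cycles} = (−1)^{47−3} = (−1)^44 = +1.

+1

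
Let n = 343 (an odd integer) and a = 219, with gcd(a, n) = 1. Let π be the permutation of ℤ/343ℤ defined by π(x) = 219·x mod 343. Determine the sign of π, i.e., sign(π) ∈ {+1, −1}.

Orbit of 211 under x↦219x: [211, 247, 242, 176, 128, 249, 337]… (length divides ord_343(219)).
π_219 has 7 disjoint cycles with lengths [147, 147, 21, 21, 3, 3, 1] on {0,…,342}.
sign(π) = (−1)^{n − #cycles} = (−1)^{343−7} = (−1)^336 = +1.

+1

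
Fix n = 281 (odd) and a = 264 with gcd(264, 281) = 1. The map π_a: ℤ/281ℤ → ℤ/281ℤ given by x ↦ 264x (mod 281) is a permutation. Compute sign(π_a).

+1

Orbit of 49 under x↦264x: [49, 10, 111, 80, 45, 78, 79]… (length divides ord_281(264)).
Decompose π into cycles: lengths [140, 140, 1] (3 cycles, including the fixed point 0).
With 3 cycles on 281 points, sign = (−1)^{281−3} = +1.
The Jacobi symbol (264|281) = +1 (Zolotarev) agrees.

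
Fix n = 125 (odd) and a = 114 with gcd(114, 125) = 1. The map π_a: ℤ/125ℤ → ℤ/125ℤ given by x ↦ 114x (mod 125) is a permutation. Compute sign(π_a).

Orbit of 44 under x↦114x: [44, 16, 74, 61, 79, 6, 59]… (length divides ord_125(114)).
The orbit structure of x ↦ 114x mod 125: 7 orbits of sizes [50, 50, 10, 10, 2, 2, 1].
With 7 cycles on 125 points, sign = (−1)^{125−7} = +1.

+1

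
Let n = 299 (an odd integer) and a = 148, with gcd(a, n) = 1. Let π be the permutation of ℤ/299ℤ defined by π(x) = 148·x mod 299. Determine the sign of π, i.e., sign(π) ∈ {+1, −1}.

Trace 281: π^k(281) = [281, 27, 109, 285, 21, 118, 122] for k=0..6.
Decompose π into cycles: lengths [44, 44, 44, 44, 44, 44, 22, 4, 4, 4, 1] (11 cycles, including the fixed point 0).
sign(π) = (−1)^{n − #cycles} = (−1)^{299−11} = (−1)^288 = +1.
Check: (148/299) = +1 by Zolotarev.

+1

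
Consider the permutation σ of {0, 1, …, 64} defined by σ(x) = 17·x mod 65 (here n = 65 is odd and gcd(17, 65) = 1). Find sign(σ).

-1

Orbit of 23 under x↦17x: [23, 1, 17, 29, 38, 61, 62]… (length divides ord_65(17)).
The orbit structure of x ↦ 17x mod 65: 8 orbits of sizes [12, 12, 12, 12, 6, 6, 4, 1].
65 − 8 = 57 transpositions; sign(π) = (−1)^57 = -1.
Zolotarev: (17|65) = -1, matching the cycle-count sign.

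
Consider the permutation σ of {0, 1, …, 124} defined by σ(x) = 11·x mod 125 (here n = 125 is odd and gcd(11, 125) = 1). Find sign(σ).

Start at x=101: 101 → 111 → 96 → 56 → 116 → 26 → 36 → … (one orbit).
Cycle type of π: 25×4 + 5×4 + 1×5; total 13 cycles.
sign(π) = (−1)^{n − #cycles} = (−1)^{125−13} = (−1)^112 = +1.

+1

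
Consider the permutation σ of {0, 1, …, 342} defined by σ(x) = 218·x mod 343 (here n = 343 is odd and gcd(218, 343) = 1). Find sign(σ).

+1

Trace 330: π^k(330) = [330, 253, 274, 50, 267, 239, 309] for k=0..6.
The orbit structure of x ↦ 218x mod 343: 19 orbits of sizes [49, 49, 49, 49, 49, 49, 7, 7, 7, 7, 7, 7, 1, 1, 1, 1, 1, 1, 1].
n − c = 343 − 19 = 324; sign = (−1)^324 = +1.
Check: (218/343) = +1 by Zolotarev.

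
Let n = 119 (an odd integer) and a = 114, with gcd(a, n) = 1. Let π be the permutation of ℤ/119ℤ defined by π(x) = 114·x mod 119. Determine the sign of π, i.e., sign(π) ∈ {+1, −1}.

-1

Orbit of 1 under x↦114x: [1, 114, 25, 113, 30, 88, 36]… (length divides ord_119(114)).
The orbit structure of x ↦ 114x mod 119: 6 orbits of sizes [48, 48, 16, 3, 3, 1].
119 − 6 = 113 transpositions; sign(π) = (−1)^113 = -1.
Check: (114/119) = -1 by Zolotarev.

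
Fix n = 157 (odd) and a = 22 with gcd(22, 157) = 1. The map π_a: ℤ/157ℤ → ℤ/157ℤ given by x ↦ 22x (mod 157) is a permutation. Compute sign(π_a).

Start at x=156: 156 → 135 → 144 → 28 → 145 → 50 → 1 → … (one orbit).
14 cycles of lengths [12, 12, 12, 12, 12, 12, 12, 12, 12, 12, 12, 12, 12, 1].
Σ(ℓ_i−1) = 157−14 = 143; sign = (−1)^143 = -1.

-1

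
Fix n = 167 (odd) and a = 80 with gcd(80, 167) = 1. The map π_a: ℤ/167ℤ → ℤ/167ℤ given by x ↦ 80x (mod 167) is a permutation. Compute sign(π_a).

Trace 72: π^k(72) = [72, 82, 47, 86, 33, 135, 112] for k=0..6.
2 cycles of lengths [166, 1].
167 − 2 = 165 transpositions; sign(π) = (−1)^165 = -1.
Zolotarev: (80|167) = -1, matching the cycle-count sign.

-1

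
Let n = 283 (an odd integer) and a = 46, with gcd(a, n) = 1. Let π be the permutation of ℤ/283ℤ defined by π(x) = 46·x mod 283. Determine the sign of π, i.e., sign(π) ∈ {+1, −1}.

-1

Trace 106: π^k(106) = [106, 65, 160, 2, 92, 270, 251] for k=0..6.
π_46 has 2 disjoint cycles with lengths [282, 1] on {0,…,282}.
2 cycles on 283: each ℓ→(−1)^(ℓ−1), product (−1)^281 = -1.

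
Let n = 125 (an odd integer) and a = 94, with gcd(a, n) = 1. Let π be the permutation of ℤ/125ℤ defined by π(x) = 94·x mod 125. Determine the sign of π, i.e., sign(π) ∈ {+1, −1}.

Start at x=104: 104 → 26 → 69 → 111 → 59 → 46 → 74 → … (one orbit).
π_94 has 7 disjoint cycles with lengths [50, 50, 10, 10, 2, 2, 1] on {0,…,124}.
With 7 cycles on 125 points, sign = (−1)^{125−7} = +1.

+1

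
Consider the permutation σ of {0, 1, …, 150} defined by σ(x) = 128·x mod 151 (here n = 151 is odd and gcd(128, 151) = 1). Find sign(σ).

+1

Start at x=59: 59 → 2 → 105 → 1 → 128 → 76 → 64 → … (one orbit).
11 cycles of lengths [15, 15, 15, 15, 15, 15, 15, 15, 15, 15, 1].
sign(π) = (−1)^{n − #cycles} = (−1)^{151−11} = (−1)^140 = +1.
The Jacobi symbol (128|151) = +1 (Zolotarev) agrees.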